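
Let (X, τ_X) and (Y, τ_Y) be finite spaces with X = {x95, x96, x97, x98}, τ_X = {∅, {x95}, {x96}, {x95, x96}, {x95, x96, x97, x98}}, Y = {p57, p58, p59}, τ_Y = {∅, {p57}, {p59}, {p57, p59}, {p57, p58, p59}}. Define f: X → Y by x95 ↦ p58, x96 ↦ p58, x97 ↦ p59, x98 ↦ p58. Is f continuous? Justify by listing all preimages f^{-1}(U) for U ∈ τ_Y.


f is NOT continuous.

Compute f^{-1}(U) for each U ∈ τ_Y:
  U = ∅: f^{-1}(U) = ∅ ∈ τ_X ✓.
  U = {p57}: f^{-1}(U) = ∅ ∈ τ_X ✓.
  U = {p59}: f^{-1}(U) = {x97} ∉ τ_X ✗.
  U = {p57, p59}: f^{-1}(U) = {x97} ∉ τ_X ✗.
  U = {p57, p58, p59}: f^{-1}(U) = {x95, x96, x97, x98} ∈ τ_X ✓.
Found U = {p59} with f^{-1}(U) = {x97} not in τ_X. Therefore f is NOT continuous.


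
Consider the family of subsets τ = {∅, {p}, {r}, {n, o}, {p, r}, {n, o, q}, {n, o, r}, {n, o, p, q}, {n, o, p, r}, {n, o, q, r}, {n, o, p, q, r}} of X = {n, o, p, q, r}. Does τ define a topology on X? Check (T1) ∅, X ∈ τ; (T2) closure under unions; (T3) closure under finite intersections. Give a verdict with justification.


τ is NOT a topology on X.

Axiom (T1): ∅ ∈ τ? Yes; X ∈ τ? Yes.
Axiom (T2/T3): check pairwise unions and intersections of members of τ.
Counterexample for (T2): {p} ∪ {n, o} = {n, o, p} ∉ τ. Therefore τ is NOT a topology.


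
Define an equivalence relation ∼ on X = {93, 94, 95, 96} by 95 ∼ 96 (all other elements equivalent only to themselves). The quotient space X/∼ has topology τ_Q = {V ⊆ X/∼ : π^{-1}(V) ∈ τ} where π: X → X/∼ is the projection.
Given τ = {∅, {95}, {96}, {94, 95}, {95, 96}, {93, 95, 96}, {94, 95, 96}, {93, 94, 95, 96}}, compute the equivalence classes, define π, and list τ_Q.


X/∼ = {[93], [94], [95=96]}; |τ_Q| = 5.

Equivalence classes: [93], [94], [95=96].
Quotient map π: X → X/∼ sends 93 ↦ [93], 94 ↦ [94], 95 ↦ [95=96], 96 ↦ [95=96].
For each subset V ⊆ X/∼, compute π^{-1}(V) ⊆ X and check whether π^{-1}(V) ∈ τ. V is open in τ_Q iff π^{-1}(V) ∈ τ.
  V = {}: π^{-1}(V) = ∅ ∈ τ ✓.
  V = {[93]}: π^{-1}(V) = {93} ∉ τ ✗.
  V = {[94]}: π^{-1}(V) = {94} ∉ τ ✗.
  V = {[93], [94]}: π^{-1}(V) = {93, 94} ∉ τ ✗.
  V = {[95=96]}: π^{-1}(V) = {95, 96} ∈ τ ✓.
  V = {[93], [95=96]}: π^{-1}(V) = {93, 95, 96} ∈ τ ✓.
  V = {[94], [95=96]}: π^{-1}(V) = {94, 95, 96} ∈ τ ✓.
  V = {[93], [94], [95=96]}: π^{-1}(V) = {93, 94, 95, 96} ∈ τ ✓.
Open sets in the quotient: τ_Q = {{}, {[95=96]}, {[93], [95=96]}, {[94], [95=96]}, {[93], [94], [95=96]}} (5 elements).


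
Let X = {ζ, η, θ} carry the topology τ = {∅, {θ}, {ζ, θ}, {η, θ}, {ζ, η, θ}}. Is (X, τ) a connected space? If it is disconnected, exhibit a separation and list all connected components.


(X, τ) is connected.

Find clopen sets (U ∈ τ with X ∖ U ∈ τ):
  U = ∅, X ∖ U = {ζ, η, θ} — both open, so U is clopen.
  U = {ζ, η, θ}, X ∖ U = ∅ — both open, so U is clopen.
Only trivial clopens (∅ and X) exist, so (X, τ) is connected.
Compute connected components by grouping points that agree on all clopens:
  component: {ζ, η, θ}


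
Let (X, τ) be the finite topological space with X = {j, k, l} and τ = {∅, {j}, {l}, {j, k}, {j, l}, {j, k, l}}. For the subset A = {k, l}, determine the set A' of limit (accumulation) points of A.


A' = ∅

For each x ∈ X, list the open sets U ∈ τ with x ∈ U, then check whether U ∩ (A ∖ {x}) ≠ ∅ for every such U.
  x = j: open {j} ∋ x has {j} ∩ (A ∖ {j}) = ∅, so x is NOT a limit point.
  x = k: open {j, k} ∋ x has {j, k} ∩ (A ∖ {k}) = ∅, so x is NOT a limit point.
  x = l: open {l} ∋ x has {l} ∩ (A ∖ {l}) = ∅, so x is NOT a limit point.
Collecting: A' = ∅.


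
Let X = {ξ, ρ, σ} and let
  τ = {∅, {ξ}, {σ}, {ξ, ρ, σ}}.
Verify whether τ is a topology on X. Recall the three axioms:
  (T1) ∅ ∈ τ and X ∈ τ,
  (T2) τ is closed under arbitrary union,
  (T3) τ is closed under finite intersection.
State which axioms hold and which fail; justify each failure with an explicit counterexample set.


τ is NOT a topology on X.

Axiom (T1): ∅ ∈ τ? Yes; X ∈ τ? Yes.
Axiom (T2/T3): check pairwise unions and intersections of members of τ.
Counterexample for (T2): {ξ} ∪ {σ} = {ξ, σ} ∉ τ. Therefore τ is NOT a topology.


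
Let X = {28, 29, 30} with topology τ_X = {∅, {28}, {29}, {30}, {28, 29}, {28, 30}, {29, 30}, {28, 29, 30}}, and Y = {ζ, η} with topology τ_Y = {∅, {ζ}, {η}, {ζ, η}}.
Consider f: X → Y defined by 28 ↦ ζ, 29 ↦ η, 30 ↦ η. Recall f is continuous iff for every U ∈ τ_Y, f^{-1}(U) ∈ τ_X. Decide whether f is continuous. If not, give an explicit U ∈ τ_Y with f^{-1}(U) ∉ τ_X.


f IS continuous.

Compute f^{-1}(U) for each U ∈ τ_Y:
  U = ∅: f^{-1}(U) = ∅ ∈ τ_X ✓.
  U = {ζ}: f^{-1}(U) = {28} ∈ τ_X ✓.
  U = {η}: f^{-1}(U) = {29, 30} ∈ τ_X ✓.
  U = {ζ, η}: f^{-1}(U) = {28, 29, 30} ∈ τ_X ✓.
Every preimage lies in τ_X, so f IS continuous.


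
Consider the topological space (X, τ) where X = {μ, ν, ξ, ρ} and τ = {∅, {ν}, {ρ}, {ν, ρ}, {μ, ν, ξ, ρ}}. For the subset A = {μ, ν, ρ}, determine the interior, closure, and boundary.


int(A) = {ν, ρ}, cl(A) = {μ, ν, ξ, ρ}, ∂A = {μ, ξ}.

Closed sets in (X, τ) are complements of opens:
  closed(X, τ) = {∅, {μ, ξ}, {μ, ν, ξ}, {μ, ξ, ρ}, {μ, ν, ξ, ρ}}.
int(A) = ⋃ {U ∈ τ : U ⊆ A}. Opens contained in A: ∅, {ν}, {ρ}, {ν, ρ}.
Taking the union of these: int(A) = {ν, ρ}.
cl(A) = ⋂ {C closed : A ⊆ C}. Closed sets containing A: {μ, ν, ξ, ρ}.
Intersecting these: cl(A) = {μ, ν, ξ, ρ}.
∂A = cl(A) ∖ int(A) = {μ, ν, ξ, ρ} ∖ {ν, ρ} = {μ, ξ}.


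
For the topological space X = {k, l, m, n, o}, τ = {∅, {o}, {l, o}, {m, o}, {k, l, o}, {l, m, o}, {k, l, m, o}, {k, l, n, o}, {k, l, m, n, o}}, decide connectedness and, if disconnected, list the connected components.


(X, τ) is connected.

Find clopen sets (U ∈ τ with X ∖ U ∈ τ):
  U = ∅, X ∖ U = {k, l, m, n, o} — both open, so U is clopen.
  U = {k, l, m, n, o}, X ∖ U = ∅ — both open, so U is clopen.
Only trivial clopens (∅ and X) exist, so (X, τ) is connected.
Compute connected components by grouping points that agree on all clopens:
  component: {k, l, m, n, o}


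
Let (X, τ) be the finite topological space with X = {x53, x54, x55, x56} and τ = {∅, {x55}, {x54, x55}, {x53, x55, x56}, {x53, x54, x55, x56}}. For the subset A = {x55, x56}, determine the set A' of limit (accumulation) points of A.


A' = {x53, x54, x56}

For each x ∈ X, list the open sets U ∈ τ with x ∈ U, then check whether U ∩ (A ∖ {x}) ≠ ∅ for every such U.
  x = x53: opens ∋ x are {x53, x55, x56}, {x53, x54, x55, x56}; each meets A ∖ {x53}, so x IS a limit point.
  x = x54: opens ∋ x are {x54, x55}, {x53, x54, x55, x56}; each meets A ∖ {x54}, so x IS a limit point.
  x = x55: open {x55} ∋ x has {x55} ∩ (A ∖ {x55}) = ∅, so x is NOT a limit point.
  x = x56: opens ∋ x are {x53, x55, x56}, {x53, x54, x55, x56}; each meets A ∖ {x56}, so x IS a limit point.
Collecting: A' = {x53, x54, x56}.


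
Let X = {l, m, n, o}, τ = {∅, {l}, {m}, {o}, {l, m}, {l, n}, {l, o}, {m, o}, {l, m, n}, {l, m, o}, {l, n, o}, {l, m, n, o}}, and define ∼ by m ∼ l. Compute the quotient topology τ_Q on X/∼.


X/∼ = {[l=m], [n], [o]}; |τ_Q| = 6.

Equivalence classes: [l=m], [n], [o].
Quotient map π: X → X/∼ sends l ↦ [l=m], m ↦ [l=m], n ↦ [n], o ↦ [o].
For each subset V ⊆ X/∼, compute π^{-1}(V) ⊆ X and check whether π^{-1}(V) ∈ τ. V is open in τ_Q iff π^{-1}(V) ∈ τ.
  V = {}: π^{-1}(V) = ∅ ∈ τ ✓.
  V = {[l=m]}: π^{-1}(V) = {l, m} ∈ τ ✓.
  V = {[n]}: π^{-1}(V) = {n} ∉ τ ✗.
  V = {[l=m], [n]}: π^{-1}(V) = {l, m, n} ∈ τ ✓.
  V = {[o]}: π^{-1}(V) = {o} ∈ τ ✓.
  V = {[l=m], [o]}: π^{-1}(V) = {l, m, o} ∈ τ ✓.
  V = {[n], [o]}: π^{-1}(V) = {n, o} ∉ τ ✗.
  V = {[l=m], [n], [o]}: π^{-1}(V) = {l, m, n, o} ∈ τ ✓.
Open sets in the quotient: τ_Q = {{}, {[l=m]}, {[l=m], [n]}, {[o]}, {[l=m], [o]}, {[l=m], [n], [o]}} (6 elements).


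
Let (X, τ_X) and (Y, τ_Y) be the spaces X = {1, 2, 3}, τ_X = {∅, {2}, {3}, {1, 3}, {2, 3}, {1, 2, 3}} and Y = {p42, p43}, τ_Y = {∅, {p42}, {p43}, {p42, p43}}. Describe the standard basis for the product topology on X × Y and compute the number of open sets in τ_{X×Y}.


Basis B = {∅ × ∅, {2} × {p42}, {2} × {p43}, {3} × {p42}, {3} × {p43}, {1, 3} × {p42}, {1, 3} × {p43}, {2} × {p42, p43}, {2, 3} × {p42}, {2, 3} × {p43}, {3} × {p42, p43}, {1, 2, 3} × {p42}, {1, 2, 3} × {p43}, {1, 3} × {p42, p43}, {2, 3} × {p42, p43}, {1, 2, 3} × {p42, p43}}; |τ_{X×Y}| = 36.

Enumerate products U × V with U ∈ τ_X, V ∈ τ_Y (deduplicated):
  ∅ × ∅ = {} (∅)
  {2} × {p42} = {(2,p42)}
  {2} × {p43} = {(2,p43)}
  {3} × {p42} = {(3,p42)}
  {3} × {p43} = {(3,p43)}
  {1, 3} × {p42} = {(1,p42), (3,p42)}
  {1, 3} × {p43} = {(1,p43), (3,p43)}
  {2} × {p42, p43} = {(2,p42), (2,p43)}
  {2, 3} × {p42} = {(2,p42), (3,p42)}
  {2, 3} × {p43} = {(2,p43), (3,p43)}
  {3} × {p42, p43} = {(3,p42), (3,p43)}
  {1, 2, 3} × {p42} = {(1,p42), (2,p42), (3,p42)}
  {1, 2, 3} × {p43} = {(1,p43), (2,p43), (3,p43)}
  {1, 3} × {p42, p43} = {(1,p42), (1,p43), (3,p42), (3,p43)}
  {2, 3} × {p42, p43} = {(2,p42), (2,p43), (3,p42), (3,p43)}
  {1, 2, 3} × {p42, p43} = {(1,p42), (1,p43), (2,p42), (2,p43), (3,p42), (3,p43)}
These 16 distinct sets form the basis B.
Close under arbitrary unions to get τ_{X×Y}; counting gives |τ_{X×Y}| = 36.


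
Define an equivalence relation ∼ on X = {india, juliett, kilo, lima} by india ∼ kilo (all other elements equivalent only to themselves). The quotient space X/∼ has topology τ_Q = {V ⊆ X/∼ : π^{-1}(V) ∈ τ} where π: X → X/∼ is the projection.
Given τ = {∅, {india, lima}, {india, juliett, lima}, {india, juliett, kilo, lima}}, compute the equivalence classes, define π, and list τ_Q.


X/∼ = {[india=kilo], [juliett], [lima]}; |τ_Q| = 2.

Equivalence classes: [india=kilo], [juliett], [lima].
Quotient map π: X → X/∼ sends india ↦ [india=kilo], juliett ↦ [juliett], kilo ↦ [india=kilo], lima ↦ [lima].
For each subset V ⊆ X/∼, compute π^{-1}(V) ⊆ X and check whether π^{-1}(V) ∈ τ. V is open in τ_Q iff π^{-1}(V) ∈ τ.
  V = {}: π^{-1}(V) = ∅ ∈ τ ✓.
  V = {[india=kilo]}: π^{-1}(V) = {india, kilo} ∉ τ ✗.
  V = {[juliett]}: π^{-1}(V) = {juliett} ∉ τ ✗.
  V = {[india=kilo], [juliett]}: π^{-1}(V) = {india, juliett, kilo} ∉ τ ✗.
  V = {[lima]}: π^{-1}(V) = {lima} ∉ τ ✗.
  V = {[india=kilo], [lima]}: π^{-1}(V) = {india, kilo, lima} ∉ τ ✗.
  V = {[juliett], [lima]}: π^{-1}(V) = {juliett, lima} ∉ τ ✗.
  V = {[india=kilo], [juliett], [lima]}: π^{-1}(V) = {india, juliett, kilo, lima} ∈ τ ✓.
Open sets in the quotient: τ_Q = {{}, {[india=kilo], [juliett], [lima]}} (2 elements).


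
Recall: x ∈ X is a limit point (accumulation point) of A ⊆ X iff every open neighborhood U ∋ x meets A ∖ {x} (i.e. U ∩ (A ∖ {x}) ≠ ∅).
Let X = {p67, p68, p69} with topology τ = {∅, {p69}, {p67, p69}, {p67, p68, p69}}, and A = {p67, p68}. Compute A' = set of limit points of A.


A' = {p68}

For each x ∈ X, list the open sets U ∈ τ with x ∈ U, then check whether U ∩ (A ∖ {x}) ≠ ∅ for every such U.
  x = p67: open {p67, p69} ∋ x has {p67, p69} ∩ (A ∖ {p67}) = ∅, so x is NOT a limit point.
  x = p68: opens ∋ x are {p67, p68, p69}; each meets A ∖ {p68}, so x IS a limit point.
  x = p69: open {p69} ∋ x has {p69} ∩ (A ∖ {p69}) = ∅, so x is NOT a limit point.
Collecting: A' = {p68}.


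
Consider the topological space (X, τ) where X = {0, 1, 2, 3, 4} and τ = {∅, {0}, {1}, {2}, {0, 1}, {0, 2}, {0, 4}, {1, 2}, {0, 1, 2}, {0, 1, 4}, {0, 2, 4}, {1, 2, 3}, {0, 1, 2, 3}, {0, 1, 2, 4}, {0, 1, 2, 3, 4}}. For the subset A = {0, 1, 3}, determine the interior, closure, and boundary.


int(A) = {0, 1}, cl(A) = {0, 1, 3, 4}, ∂A = {3, 4}.

Closed sets in (X, τ) are complements of opens:
  closed(X, τ) = {∅, {3}, {4}, {0, 4}, {1, 3}, {2, 3}, {3, 4}, {0, 3, 4}, {1, 2, 3}, {1, 3, 4}, {2, 3, 4}, {0, 1, 3, 4}, {0, 2, 3, 4}, {1, 2, 3, 4}, {0, 1, 2, 3, 4}}.
int(A) = ⋃ {U ∈ τ : U ⊆ A}. Opens contained in A: ∅, {0}, {1}, {0, 1}.
Taking the union of these: int(A) = {0, 1}.
cl(A) = ⋂ {C closed : A ⊆ C}. Closed sets containing A: {0, 1, 3, 4}, {0, 1, 2, 3, 4}.
Intersecting these: cl(A) = {0, 1, 3, 4}.
∂A = cl(A) ∖ int(A) = {0, 1, 3, 4} ∖ {0, 1} = {3, 4}.


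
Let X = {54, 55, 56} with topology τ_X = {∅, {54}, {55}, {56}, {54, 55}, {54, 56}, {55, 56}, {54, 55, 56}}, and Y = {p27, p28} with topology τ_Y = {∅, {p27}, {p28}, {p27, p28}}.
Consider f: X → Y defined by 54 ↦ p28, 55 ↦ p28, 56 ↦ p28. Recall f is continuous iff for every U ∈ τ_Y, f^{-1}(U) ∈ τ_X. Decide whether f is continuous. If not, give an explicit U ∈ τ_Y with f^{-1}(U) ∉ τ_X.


f IS continuous.

Compute f^{-1}(U) for each U ∈ τ_Y:
  U = ∅: f^{-1}(U) = ∅ ∈ τ_X ✓.
  U = {p27}: f^{-1}(U) = ∅ ∈ τ_X ✓.
  U = {p28}: f^{-1}(U) = {54, 55, 56} ∈ τ_X ✓.
  U = {p27, p28}: f^{-1}(U) = {54, 55, 56} ∈ τ_X ✓.
Every preimage lies in τ_X, so f IS continuous.


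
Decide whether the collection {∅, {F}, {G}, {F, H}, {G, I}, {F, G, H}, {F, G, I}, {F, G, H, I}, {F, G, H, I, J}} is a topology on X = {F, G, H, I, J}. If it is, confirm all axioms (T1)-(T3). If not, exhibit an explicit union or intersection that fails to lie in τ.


τ is NOT a topology on X.

Axiom (T1): ∅ ∈ τ? Yes; X ∈ τ? Yes.
Axiom (T2/T3): check pairwise unions and intersections of members of τ.
Counterexample for (T2): {F} ∪ {G} = {F, G} ∉ τ. Therefore τ is NOT a topology.


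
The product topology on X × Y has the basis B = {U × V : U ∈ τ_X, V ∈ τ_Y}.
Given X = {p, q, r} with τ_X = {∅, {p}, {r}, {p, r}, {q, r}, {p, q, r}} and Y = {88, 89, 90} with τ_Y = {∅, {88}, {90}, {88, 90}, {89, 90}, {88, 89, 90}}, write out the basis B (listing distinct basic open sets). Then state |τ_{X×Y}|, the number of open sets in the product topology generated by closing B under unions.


Basis B = {∅ × ∅, {p} × {88}, {p} × {90}, {r} × {88}, {r} × {90}, {p} × {88, 90}, {p, r} × {88}, {p} × {89, 90}, {p, r} × {90}, {q, r} × {88}, {q, r} × {90}, {r} × {88, 90}, {r} × {89, 90}, {p} × {88, 89, 90}, {p, q, r} × {88}, {p, q, r} × {90}, {r} × {88, 89, 90}, {p, r} × {88, 90}, {p, r} × {89, 90}, {q, r} × {88, 90}, {q, r} × {89, 90}, {p, r} × {88, 89, 90}, {p, q, r} × {88, 90}, {p, q, r} × {89, 90}, {q, r} × {88, 89, 90}, {p, q, r} × {88, 89, 90}}; |τ_{X×Y}| = 108.

Enumerate products U × V with U ∈ τ_X, V ∈ τ_Y (deduplicated):
  ∅ × ∅ = {} (∅)
  {p} × {88} = {(p,88)}
  {p} × {90} = {(p,90)}
  {r} × {88} = {(r,88)}
  {r} × {90} = {(r,90)}
  {p} × {88, 90} = {(p,88), (p,90)}
  {p, r} × {88} = {(p,88), (r,88)}
  {p} × {89, 90} = {(p,89), (p,90)}
  {p, r} × {90} = {(p,90), (r,90)}
  {q, r} × {88} = {(q,88), (r,88)}
  {q, r} × {90} = {(q,90), (r,90)}
  {r} × {88, 90} = {(r,88), (r,90)}
  {r} × {89, 90} = {(r,89), (r,90)}
  {p} × {88, 89, 90} = {(p,88), (p,89), (p,90)}
  {p, q, r} × {88} = {(p,88), (q,88), (r,88)}
  {p, q, r} × {90} = {(p,90), (q,90), (r,90)}
  {r} × {88, 89, 90} = {(r,88), (r,89), (r,90)}
  {p, r} × {88, 90} = {(p,88), (p,90), (r,88), (r,90)}
  {p, r} × {89, 90} = {(p,89), (p,90), (r,89), (r,90)}
  {q, r} × {88, 90} = {(q,88), (q,90), (r,88), (r,90)}
  {q, r} × {89, 90} = {(q,89), (q,90), (r,89), (r,90)}
  {p, r} × {88, 89, 90} = {(p,88), (p,89), (p,90), (r,88), (r,89), (r,90)}
  {p, q, r} × {88, 90} = {(p,88), (p,90), (q,88), (q,90), (r,88), (r,90)}
  {p, q, r} × {89, 90} = {(p,89), (p,90), (q,89), (q,90), (r,89), (r,90)}
  {q, r} × {88, 89, 90} = {(q,88), (q,89), (q,90), (r,88), (r,89), (r,90)}
  {p, q, r} × {88, 89, 90} = {(p,88), (p,89), (p,90), (q,88), (q,89), (q,90), (r,88), (r,89), (r,90)}
These 26 distinct sets form the basis B.
Close under arbitrary unions to get τ_{X×Y}; counting gives |τ_{X×Y}| = 108.


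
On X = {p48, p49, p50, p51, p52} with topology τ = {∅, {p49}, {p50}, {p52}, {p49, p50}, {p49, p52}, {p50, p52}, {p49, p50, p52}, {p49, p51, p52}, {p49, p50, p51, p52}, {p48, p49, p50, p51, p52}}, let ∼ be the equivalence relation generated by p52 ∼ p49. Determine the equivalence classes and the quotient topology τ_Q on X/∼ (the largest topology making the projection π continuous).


X/∼ = {[p48], [p49=p52], [p50], [p51]}; |τ_Q| = 7.

Equivalence classes: [p48], [p49=p52], [p50], [p51].
Quotient map π: X → X/∼ sends p48 ↦ [p48], p49 ↦ [p49=p52], p50 ↦ [p50], p51 ↦ [p51], p52 ↦ [p49=p52].
For each subset V ⊆ X/∼, compute π^{-1}(V) ⊆ X and check whether π^{-1}(V) ∈ τ. V is open in τ_Q iff π^{-1}(V) ∈ τ.
  V = {}: π^{-1}(V) = ∅ ∈ τ ✓.
  V = {[p48]}: π^{-1}(V) = {p48} ∉ τ ✗.
  V = {[p49=p52]}: π^{-1}(V) = {p49, p52} ∈ τ ✓.
  V = {[p48], [p49=p52]}: π^{-1}(V) = {p48, p49, p52} ∉ τ ✗.
  V = {[p50]}: π^{-1}(V) = {p50} ∈ τ ✓.
  V = {[p48], [p50]}: π^{-1}(V) = {p48, p50} ∉ τ ✗.
  V = {[p49=p52], [p50]}: π^{-1}(V) = {p49, p50, p52} ∈ τ ✓.
  V = {[p48], [p49=p52], [p50]}: π^{-1}(V) = {p48, p49, p50, p52} ∉ τ ✗.
  V = {[p51]}: π^{-1}(V) = {p51} ∉ τ ✗.
  V = {[p48], [p51]}: π^{-1}(V) = {p48, p51} ∉ τ ✗.
  V = {[p49=p52], [p51]}: π^{-1}(V) = {p49, p51, p52} ∈ τ ✓.
  V = {[p48], [p49=p52], [p51]}: π^{-1}(V) = {p48, p49, p51, p52} ∉ τ ✗.
  V = {[p50], [p51]}: π^{-1}(V) = {p50, p51} ∉ τ ✗.
  V = {[p48], [p50], [p51]}: π^{-1}(V) = {p48, p50, p51} ∉ τ ✗.
  V = {[p49=p52], [p50], [p51]}: π^{-1}(V) = {p49, p50, p51, p52} ∈ τ ✓.
  V = {[p48], [p49=p52], [p50], [p51]}: π^{-1}(V) = {p48, p49, p50, p51, p52} ∈ τ ✓.
Open sets in the quotient: τ_Q = {{}, {[p49=p52]}, {[p50]}, {[p49=p52], [p50]}, {[p49=p52], [p51]}, {[p49=p52], [p50], [p51]}, {[p48], [p49=p52], [p50], [p51]}} (7 elements).


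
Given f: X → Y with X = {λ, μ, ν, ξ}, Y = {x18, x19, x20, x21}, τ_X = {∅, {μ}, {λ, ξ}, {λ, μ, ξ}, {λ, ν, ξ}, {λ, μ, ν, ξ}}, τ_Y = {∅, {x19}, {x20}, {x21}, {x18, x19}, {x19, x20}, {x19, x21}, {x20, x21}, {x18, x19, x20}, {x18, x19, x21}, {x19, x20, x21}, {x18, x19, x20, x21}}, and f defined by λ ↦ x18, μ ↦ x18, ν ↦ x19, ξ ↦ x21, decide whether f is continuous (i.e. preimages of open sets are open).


f is NOT continuous.

Compute f^{-1}(U) for each U ∈ τ_Y:
  U = ∅: f^{-1}(U) = ∅ ∈ τ_X ✓.
  U = {x19}: f^{-1}(U) = {ν} ∉ τ_X ✗.
  U = {x20}: f^{-1}(U) = ∅ ∈ τ_X ✓.
  U = {x21}: f^{-1}(U) = {ξ} ∉ τ_X ✗.
  U = {x18, x19}: f^{-1}(U) = {λ, μ, ν} ∉ τ_X ✗.
  U = {x19, x20}: f^{-1}(U) = {ν} ∉ τ_X ✗.
  U = {x19, x21}: f^{-1}(U) = {ν, ξ} ∉ τ_X ✗.
  U = {x20, x21}: f^{-1}(U) = {ξ} ∉ τ_X ✗.
  U = {x18, x19, x20}: f^{-1}(U) = {λ, μ, ν} ∉ τ_X ✗.
  U = {x18, x19, x21}: f^{-1}(U) = {λ, μ, ν, ξ} ∈ τ_X ✓.
  U = {x19, x20, x21}: f^{-1}(U) = {ν, ξ} ∉ τ_X ✗.
  U = {x18, x19, x20, x21}: f^{-1}(U) = {λ, μ, ν, ξ} ∈ τ_X ✓.
Found U = {x19} with f^{-1}(U) = {ν} not in τ_X. Therefore f is NOT continuous.


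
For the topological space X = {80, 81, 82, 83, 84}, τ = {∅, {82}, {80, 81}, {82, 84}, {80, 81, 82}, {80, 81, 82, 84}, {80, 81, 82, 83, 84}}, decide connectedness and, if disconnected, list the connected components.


(X, τ) is connected.

Find clopen sets (U ∈ τ with X ∖ U ∈ τ):
  U = ∅, X ∖ U = {80, 81, 82, 83, 84} — both open, so U is clopen.
  U = {80, 81, 82, 83, 84}, X ∖ U = ∅ — both open, so U is clopen.
Only trivial clopens (∅ and X) exist, so (X, τ) is connected.
Compute connected components by grouping points that agree on all clopens:
  component: {80, 81, 82, 83, 84}


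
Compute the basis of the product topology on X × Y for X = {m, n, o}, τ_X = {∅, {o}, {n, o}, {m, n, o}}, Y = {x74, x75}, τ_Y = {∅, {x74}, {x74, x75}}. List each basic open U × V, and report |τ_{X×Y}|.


Basis B = {∅ × ∅, {o} × {x74}, {n, o} × {x74}, {o} × {x74, x75}, {m, n, o} × {x74}, {n, o} × {x74, x75}, {m, n, o} × {x74, x75}}; |τ_{X×Y}| = 10.

Enumerate products U × V with U ∈ τ_X, V ∈ τ_Y (deduplicated):
  ∅ × ∅ = {} (∅)
  {o} × {x74} = {(o,x74)}
  {n, o} × {x74} = {(n,x74), (o,x74)}
  {o} × {x74, x75} = {(o,x74), (o,x75)}
  {m, n, o} × {x74} = {(m,x74), (n,x74), (o,x74)}
  {n, o} × {x74, x75} = {(n,x74), (n,x75), (o,x74), (o,x75)}
  {m, n, o} × {x74, x75} = {(m,x74), (m,x75), (n,x74), (n,x75), (o,x74), (o,x75)}
These 7 distinct sets form the basis B.
Close under arbitrary unions to get τ_{X×Y}; counting gives |τ_{X×Y}| = 10.


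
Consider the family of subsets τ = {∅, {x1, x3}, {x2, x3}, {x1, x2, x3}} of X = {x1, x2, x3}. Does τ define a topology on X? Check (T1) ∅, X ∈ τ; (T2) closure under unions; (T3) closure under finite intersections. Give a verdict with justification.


τ is NOT a topology on X.

Axiom (T1): ∅ ∈ τ? Yes; X ∈ τ? Yes.
Axiom (T2/T3): check pairwise unions and intersections of members of τ.
Counterexample for (T3): {x1, x3} ∩ {x2, x3} = {x3} ∉ τ. Therefore τ is NOT a topology.


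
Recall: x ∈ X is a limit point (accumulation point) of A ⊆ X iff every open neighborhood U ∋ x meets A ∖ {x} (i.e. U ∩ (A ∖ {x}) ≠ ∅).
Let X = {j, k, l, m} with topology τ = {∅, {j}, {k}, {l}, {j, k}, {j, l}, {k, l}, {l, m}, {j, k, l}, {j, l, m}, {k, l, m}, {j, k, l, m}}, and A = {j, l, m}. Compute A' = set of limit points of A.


A' = {m}

For each x ∈ X, list the open sets U ∈ τ with x ∈ U, then check whether U ∩ (A ∖ {x}) ≠ ∅ for every such U.
  x = j: open {j} ∋ x has {j} ∩ (A ∖ {j}) = ∅, so x is NOT a limit point.
  x = k: open {k} ∋ x has {k} ∩ (A ∖ {k}) = ∅, so x is NOT a limit point.
  x = l: open {l} ∋ x has {l} ∩ (A ∖ {l}) = ∅, so x is NOT a limit point.
  x = m: opens ∋ x are {l, m}, {j, l, m}, {k, l, m}, {j, k, l, m}; each meets A ∖ {m}, so x IS a limit point.
Collecting: A' = {m}.


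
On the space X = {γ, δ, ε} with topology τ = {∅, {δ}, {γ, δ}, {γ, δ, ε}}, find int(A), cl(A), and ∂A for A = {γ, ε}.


int(A) = ∅, cl(A) = {γ, ε}, ∂A = {γ, ε}.

Closed sets in (X, τ) are complements of opens:
  closed(X, τ) = {∅, {ε}, {γ, ε}, {γ, δ, ε}}.
int(A) = ⋃ {U ∈ τ : U ⊆ A}. Opens contained in A: ∅.
Taking the union of these: int(A) = ∅.
cl(A) = ⋂ {C closed : A ⊆ C}. Closed sets containing A: {γ, ε}, {γ, δ, ε}.
Intersecting these: cl(A) = {γ, ε}.
∂A = cl(A) ∖ int(A) = {γ, ε} ∖ ∅ = {γ, ε}.


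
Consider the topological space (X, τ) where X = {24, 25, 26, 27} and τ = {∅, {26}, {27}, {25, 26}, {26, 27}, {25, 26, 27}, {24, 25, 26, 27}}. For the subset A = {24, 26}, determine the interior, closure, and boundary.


int(A) = {26}, cl(A) = {24, 25, 26}, ∂A = {24, 25}.

Closed sets in (X, τ) are complements of opens:
  closed(X, τ) = {∅, {24}, {24, 25}, {24, 27}, {24, 25, 26}, {24, 25, 27}, {24, 25, 26, 27}}.
int(A) = ⋃ {U ∈ τ : U ⊆ A}. Opens contained in A: ∅, {26}.
Taking the union of these: int(A) = {26}.
cl(A) = ⋂ {C closed : A ⊆ C}. Closed sets containing A: {24, 25, 26}, {24, 25, 26, 27}.
Intersecting these: cl(A) = {24, 25, 26}.
∂A = cl(A) ∖ int(A) = {24, 25, 26} ∖ {26} = {24, 25}.


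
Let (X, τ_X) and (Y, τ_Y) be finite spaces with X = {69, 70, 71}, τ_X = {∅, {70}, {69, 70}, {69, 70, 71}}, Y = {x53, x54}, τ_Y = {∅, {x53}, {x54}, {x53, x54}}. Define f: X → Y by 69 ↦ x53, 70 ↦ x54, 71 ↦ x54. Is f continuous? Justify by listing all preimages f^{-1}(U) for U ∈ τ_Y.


f is NOT continuous.

Compute f^{-1}(U) for each U ∈ τ_Y:
  U = ∅: f^{-1}(U) = ∅ ∈ τ_X ✓.
  U = {x53}: f^{-1}(U) = {69} ∉ τ_X ✗.
  U = {x54}: f^{-1}(U) = {70, 71} ∉ τ_X ✗.
  U = {x53, x54}: f^{-1}(U) = {69, 70, 71} ∈ τ_X ✓.
Found U = {x53} with f^{-1}(U) = {69} not in τ_X. Therefore f is NOT continuous.


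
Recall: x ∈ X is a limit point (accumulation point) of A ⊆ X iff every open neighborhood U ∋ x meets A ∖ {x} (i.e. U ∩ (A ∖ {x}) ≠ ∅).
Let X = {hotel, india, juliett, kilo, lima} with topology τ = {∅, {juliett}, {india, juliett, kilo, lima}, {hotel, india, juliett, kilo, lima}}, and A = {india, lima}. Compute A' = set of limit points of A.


A' = {hotel, india, kilo, lima}

For each x ∈ X, list the open sets U ∈ τ with x ∈ U, then check whether U ∩ (A ∖ {x}) ≠ ∅ for every such U.
  x = hotel: opens ∋ x are {hotel, india, juliett, kilo, lima}; each meets A ∖ {hotel}, so x IS a limit point.
  x = india: opens ∋ x are {india, juliett, kilo, lima}, {hotel, india, juliett, kilo, lima}; each meets A ∖ {india}, so x IS a limit point.
  x = juliett: open {juliett} ∋ x has {juliett} ∩ (A ∖ {juliett}) = ∅, so x is NOT a limit point.
  x = kilo: opens ∋ x are {india, juliett, kilo, lima}, {hotel, india, juliett, kilo, lima}; each meets A ∖ {kilo}, so x IS a limit point.
  x = lima: opens ∋ x are {india, juliett, kilo, lima}, {hotel, india, juliett, kilo, lima}; each meets A ∖ {lima}, so x IS a limit point.
Collecting: A' = {hotel, india, kilo, lima}.


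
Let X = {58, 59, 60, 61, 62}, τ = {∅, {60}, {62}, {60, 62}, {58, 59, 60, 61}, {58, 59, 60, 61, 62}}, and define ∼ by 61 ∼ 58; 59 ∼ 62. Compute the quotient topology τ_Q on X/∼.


X/∼ = {[58=61], [59=62], [60]}; |τ_Q| = 3.

Equivalence classes: [58=61], [59=62], [60].
Quotient map π: X → X/∼ sends 58 ↦ [58=61], 59 ↦ [59=62], 60 ↦ [60], 61 ↦ [58=61], 62 ↦ [59=62].
For each subset V ⊆ X/∼, compute π^{-1}(V) ⊆ X and check whether π^{-1}(V) ∈ τ. V is open in τ_Q iff π^{-1}(V) ∈ τ.
  V = {}: π^{-1}(V) = ∅ ∈ τ ✓.
  V = {[58=61]}: π^{-1}(V) = {58, 61} ∉ τ ✗.
  V = {[59=62]}: π^{-1}(V) = {59, 62} ∉ τ ✗.
  V = {[58=61], [59=62]}: π^{-1}(V) = {58, 59, 61, 62} ∉ τ ✗.
  V = {[60]}: π^{-1}(V) = {60} ∈ τ ✓.
  V = {[58=61], [60]}: π^{-1}(V) = {58, 60, 61} ∉ τ ✗.
  V = {[59=62], [60]}: π^{-1}(V) = {59, 60, 62} ∉ τ ✗.
  V = {[58=61], [59=62], [60]}: π^{-1}(V) = {58, 59, 60, 61, 62} ∈ τ ✓.
Open sets in the quotient: τ_Q = {{}, {[60]}, {[58=61], [59=62], [60]}} (3 elements).


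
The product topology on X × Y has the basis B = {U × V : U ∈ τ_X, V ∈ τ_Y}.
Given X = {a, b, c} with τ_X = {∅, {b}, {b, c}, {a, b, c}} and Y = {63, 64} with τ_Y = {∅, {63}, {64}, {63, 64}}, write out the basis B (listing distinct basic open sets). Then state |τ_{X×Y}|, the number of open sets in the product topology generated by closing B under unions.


Basis B = {∅ × ∅, {b} × {63}, {b} × {64}, {b} × {63, 64}, {b, c} × {63}, {b, c} × {64}, {a, b, c} × {63}, {a, b, c} × {64}, {b, c} × {63, 64}, {a, b, c} × {63, 64}}; |τ_{X×Y}| = 16.

Enumerate products U × V with U ∈ τ_X, V ∈ τ_Y (deduplicated):
  ∅ × ∅ = {} (∅)
  {b} × {63} = {(b,63)}
  {b} × {64} = {(b,64)}
  {b} × {63, 64} = {(b,63), (b,64)}
  {b, c} × {63} = {(b,63), (c,63)}
  {b, c} × {64} = {(b,64), (c,64)}
  {a, b, c} × {63} = {(a,63), (b,63), (c,63)}
  {a, b, c} × {64} = {(a,64), (b,64), (c,64)}
  {b, c} × {63, 64} = {(b,63), (b,64), (c,63), (c,64)}
  {a, b, c} × {63, 64} = {(a,63), (a,64), (b,63), (b,64), (c,63), (c,64)}
These 10 distinct sets form the basis B.
Close under arbitrary unions to get τ_{X×Y}; counting gives |τ_{X×Y}| = 16.


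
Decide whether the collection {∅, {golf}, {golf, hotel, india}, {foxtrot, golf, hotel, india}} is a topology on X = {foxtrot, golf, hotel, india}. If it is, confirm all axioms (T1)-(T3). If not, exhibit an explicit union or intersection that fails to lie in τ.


τ IS a topology on X.

Axiom (T1): ∅ ∈ τ? Yes; X ∈ τ? Yes.
Axiom (T2/T3): check pairwise unions and intersections of members of τ.
All pairwise intersections and unions checked — each lies in τ. Therefore τ satisfies (T1), (T2), (T3): it IS a topology on X.


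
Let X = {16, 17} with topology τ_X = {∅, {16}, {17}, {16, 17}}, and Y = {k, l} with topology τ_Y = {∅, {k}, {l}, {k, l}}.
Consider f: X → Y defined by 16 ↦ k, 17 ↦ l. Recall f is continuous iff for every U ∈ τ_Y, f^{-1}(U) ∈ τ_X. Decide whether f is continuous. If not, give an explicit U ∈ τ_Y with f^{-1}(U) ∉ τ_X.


f IS continuous.

Compute f^{-1}(U) for each U ∈ τ_Y:
  U = ∅: f^{-1}(U) = ∅ ∈ τ_X ✓.
  U = {k}: f^{-1}(U) = {16} ∈ τ_X ✓.
  U = {l}: f^{-1}(U) = {17} ∈ τ_X ✓.
  U = {k, l}: f^{-1}(U) = {16, 17} ∈ τ_X ✓.
Every preimage lies in τ_X, so f IS continuous.


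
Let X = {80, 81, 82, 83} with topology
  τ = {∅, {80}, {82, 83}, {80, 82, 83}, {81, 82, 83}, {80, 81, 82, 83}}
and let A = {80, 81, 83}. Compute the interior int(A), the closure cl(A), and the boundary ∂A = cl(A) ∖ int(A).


int(A) = {80}, cl(A) = {80, 81, 82, 83}, ∂A = {81, 82, 83}.

Closed sets in (X, τ) are complements of opens:
  closed(X, τ) = {∅, {80}, {81}, {80, 81}, {81, 82, 83}, {80, 81, 82, 83}}.
int(A) = ⋃ {U ∈ τ : U ⊆ A}. Opens contained in A: ∅, {80}.
Taking the union of these: int(A) = {80}.
cl(A) = ⋂ {C closed : A ⊆ C}. Closed sets containing A: {80, 81, 82, 83}.
Intersecting these: cl(A) = {80, 81, 82, 83}.
∂A = cl(A) ∖ int(A) = {80, 81, 82, 83} ∖ {80} = {81, 82, 83}.


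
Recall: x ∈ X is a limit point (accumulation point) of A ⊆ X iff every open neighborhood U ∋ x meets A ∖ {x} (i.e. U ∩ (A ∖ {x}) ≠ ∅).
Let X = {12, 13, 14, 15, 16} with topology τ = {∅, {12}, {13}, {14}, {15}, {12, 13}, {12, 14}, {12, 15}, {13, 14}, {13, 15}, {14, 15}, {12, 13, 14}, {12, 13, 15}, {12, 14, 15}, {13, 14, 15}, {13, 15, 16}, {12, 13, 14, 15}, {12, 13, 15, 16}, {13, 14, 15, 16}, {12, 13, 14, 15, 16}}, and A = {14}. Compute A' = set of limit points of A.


A' = ∅

For each x ∈ X, list the open sets U ∈ τ with x ∈ U, then check whether U ∩ (A ∖ {x}) ≠ ∅ for every such U.
  x = 12: open {12} ∋ x has {12} ∩ (A ∖ {12}) = ∅, so x is NOT a limit point.
  x = 13: open {13} ∋ x has {13} ∩ (A ∖ {13}) = ∅, so x is NOT a limit point.
  x = 14: open {14} ∋ x has {14} ∩ (A ∖ {14}) = ∅, so x is NOT a limit point.
  x = 15: open {15} ∋ x has {15} ∩ (A ∖ {15}) = ∅, so x is NOT a limit point.
  x = 16: open {13, 15, 16} ∋ x has {13, 15, 16} ∩ (A ∖ {16}) = ∅, so x is NOT a limit point.
Collecting: A' = ∅.


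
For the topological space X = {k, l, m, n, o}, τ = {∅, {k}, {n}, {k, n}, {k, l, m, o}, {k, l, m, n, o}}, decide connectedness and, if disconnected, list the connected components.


(X, τ) is disconnected; components = [{n}, {k, l, m, o}].

Find clopen sets (U ∈ τ with X ∖ U ∈ τ):
  U = ∅, X ∖ U = {k, l, m, n, o} — both open, so U is clopen.
  U = {n}, X ∖ U = {k, l, m, o} — both open, so U is clopen.
  U = {k, l, m, o}, X ∖ U = {n} — both open, so U is clopen.
  U = {k, l, m, n, o}, X ∖ U = ∅ — both open, so U is clopen.
Nontrivial clopen(s) exist: e.g. {n}. So (X, τ) is disconnected.
Compute connected components by grouping points that agree on all clopens:
  component: {n}
  component: {k, l, m, o}


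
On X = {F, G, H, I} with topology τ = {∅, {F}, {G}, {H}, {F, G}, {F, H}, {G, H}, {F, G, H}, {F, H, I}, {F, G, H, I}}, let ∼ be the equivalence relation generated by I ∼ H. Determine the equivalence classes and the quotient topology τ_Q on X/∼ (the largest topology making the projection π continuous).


X/∼ = {[F], [G], [H=I]}; |τ_Q| = 6.

Equivalence classes: [F], [G], [H=I].
Quotient map π: X → X/∼ sends F ↦ [F], G ↦ [G], H ↦ [H=I], I ↦ [H=I].
For each subset V ⊆ X/∼, compute π^{-1}(V) ⊆ X and check whether π^{-1}(V) ∈ τ. V is open in τ_Q iff π^{-1}(V) ∈ τ.
  V = {}: π^{-1}(V) = ∅ ∈ τ ✓.
  V = {[F]}: π^{-1}(V) = {F} ∈ τ ✓.
  V = {[G]}: π^{-1}(V) = {G} ∈ τ ✓.
  V = {[F], [G]}: π^{-1}(V) = {F, G} ∈ τ ✓.
  V = {[H=I]}: π^{-1}(V) = {H, I} ∉ τ ✗.
  V = {[F], [H=I]}: π^{-1}(V) = {F, H, I} ∈ τ ✓.
  V = {[G], [H=I]}: π^{-1}(V) = {G, H, I} ∉ τ ✗.
  V = {[F], [G], [H=I]}: π^{-1}(V) = {F, G, H, I} ∈ τ ✓.
Open sets in the quotient: τ_Q = {{}, {[F]}, {[G]}, {[F], [G]}, {[F], [H=I]}, {[F], [G], [H=I]}} (6 elements).


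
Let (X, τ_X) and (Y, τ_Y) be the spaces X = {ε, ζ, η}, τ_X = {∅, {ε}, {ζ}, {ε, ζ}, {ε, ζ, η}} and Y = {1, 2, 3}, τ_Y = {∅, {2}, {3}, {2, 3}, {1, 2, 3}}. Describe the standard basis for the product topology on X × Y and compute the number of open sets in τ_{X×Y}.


Basis B = {∅ × ∅, {ε} × {2}, {ε} × {3}, {ζ} × {2}, {ζ} × {3}, {ε} × {2, 3}, {ε, ζ} × {2}, {ε, ζ} × {3}, {ζ} × {2, 3}, {ε} × {1, 2, 3}, {ε, ζ, η} × {2}, {ε, ζ, η} × {3}, {ζ} × {1, 2, 3}, {ε, ζ} × {2, 3}, {ε, ζ} × {1, 2, 3}, {ε, ζ, η} × {2, 3}, {ε, ζ, η} × {1, 2, 3}}; |τ_{X×Y}| = 48.

Enumerate products U × V with U ∈ τ_X, V ∈ τ_Y (deduplicated):
  ∅ × ∅ = {} (∅)
  {ε} × {2} = {(ε,2)}
  {ε} × {3} = {(ε,3)}
  {ζ} × {2} = {(ζ,2)}
  {ζ} × {3} = {(ζ,3)}
  {ε} × {2, 3} = {(ε,2), (ε,3)}
  {ε, ζ} × {2} = {(ε,2), (ζ,2)}
  {ε, ζ} × {3} = {(ε,3), (ζ,3)}
  {ζ} × {2, 3} = {(ζ,2), (ζ,3)}
  {ε} × {1, 2, 3} = {(ε,1), (ε,2), (ε,3)}
  {ε, ζ, η} × {2} = {(ε,2), (ζ,2), (η,2)}
  {ε, ζ, η} × {3} = {(ε,3), (ζ,3), (η,3)}
  {ζ} × {1, 2, 3} = {(ζ,1), (ζ,2), (ζ,3)}
  {ε, ζ} × {2, 3} = {(ε,2), (ε,3), (ζ,2), (ζ,3)}
  {ε, ζ} × {1, 2, 3} = {(ε,1), (ε,2), (ε,3), (ζ,1), (ζ,2), (ζ,3)}
  {ε, ζ, η} × {2, 3} = {(ε,2), (ε,3), (ζ,2), (ζ,3), (η,2), (η,3)}
  {ε, ζ, η} × {1, 2, 3} = {(ε,1), (ε,2), (ε,3), (ζ,1), (ζ,2), (ζ,3), (η,1), (η,2), (η,3)}
These 17 distinct sets form the basis B.
Close under arbitrary unions to get τ_{X×Y}; counting gives |τ_{X×Y}| = 48.


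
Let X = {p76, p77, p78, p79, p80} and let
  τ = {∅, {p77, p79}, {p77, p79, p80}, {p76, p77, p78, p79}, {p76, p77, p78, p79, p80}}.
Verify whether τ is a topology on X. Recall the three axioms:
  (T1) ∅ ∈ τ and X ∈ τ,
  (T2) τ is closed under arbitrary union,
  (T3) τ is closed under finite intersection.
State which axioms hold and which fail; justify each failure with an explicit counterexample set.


τ IS a topology on X.

Axiom (T1): ∅ ∈ τ? Yes; X ∈ τ? Yes.
Axiom (T2/T3): check pairwise unions and intersections of members of τ.
All pairwise intersections and unions checked — each lies in τ. Therefore τ satisfies (T1), (T2), (T3): it IS a topology on X.


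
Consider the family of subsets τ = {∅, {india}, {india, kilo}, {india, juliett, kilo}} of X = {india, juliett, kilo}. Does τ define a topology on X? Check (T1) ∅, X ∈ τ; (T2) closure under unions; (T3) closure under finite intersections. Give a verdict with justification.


τ IS a topology on X.

Axiom (T1): ∅ ∈ τ? Yes; X ∈ τ? Yes.
Axiom (T2/T3): check pairwise unions and intersections of members of τ.
All pairwise intersections and unions checked — each lies in τ. Therefore τ satisfies (T1), (T2), (T3): it IS a topology on X.


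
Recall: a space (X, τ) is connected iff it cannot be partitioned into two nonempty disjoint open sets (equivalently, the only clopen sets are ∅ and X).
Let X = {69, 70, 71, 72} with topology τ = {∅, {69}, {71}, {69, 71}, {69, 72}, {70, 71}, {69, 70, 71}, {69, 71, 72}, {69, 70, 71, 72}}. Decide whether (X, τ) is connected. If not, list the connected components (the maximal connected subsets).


(X, τ) is disconnected; components = [{69, 72}, {70, 71}].

Find clopen sets (U ∈ τ with X ∖ U ∈ τ):
  U = ∅, X ∖ U = {69, 70, 71, 72} — both open, so U is clopen.
  U = {69, 72}, X ∖ U = {70, 71} — both open, so U is clopen.
  U = {70, 71}, X ∖ U = {69, 72} — both open, so U is clopen.
  U = {69, 70, 71, 72}, X ∖ U = ∅ — both open, so U is clopen.
Nontrivial clopen(s) exist: e.g. {70, 71}. So (X, τ) is disconnected.
Compute connected components by grouping points that agree on all clopens:
  component: {69, 72}
  component: {70, 71}


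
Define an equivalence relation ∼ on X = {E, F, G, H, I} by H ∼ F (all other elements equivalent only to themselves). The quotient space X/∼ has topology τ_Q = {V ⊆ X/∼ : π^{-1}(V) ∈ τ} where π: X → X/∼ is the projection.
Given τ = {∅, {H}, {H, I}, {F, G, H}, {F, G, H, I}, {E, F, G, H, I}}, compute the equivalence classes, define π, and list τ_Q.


X/∼ = {[E], [F=H], [G], [I]}; |τ_Q| = 4.

Equivalence classes: [E], [F=H], [G], [I].
Quotient map π: X → X/∼ sends E ↦ [E], F ↦ [F=H], G ↦ [G], H ↦ [F=H], I ↦ [I].
For each subset V ⊆ X/∼, compute π^{-1}(V) ⊆ X and check whether π^{-1}(V) ∈ τ. V is open in τ_Q iff π^{-1}(V) ∈ τ.
  V = {}: π^{-1}(V) = ∅ ∈ τ ✓.
  V = {[E]}: π^{-1}(V) = {E} ∉ τ ✗.
  V = {[F=H]}: π^{-1}(V) = {F, H} ∉ τ ✗.
  V = {[E], [F=H]}: π^{-1}(V) = {E, F, H} ∉ τ ✗.
  V = {[G]}: π^{-1}(V) = {G} ∉ τ ✗.
  V = {[E], [G]}: π^{-1}(V) = {E, G} ∉ τ ✗.
  V = {[F=H], [G]}: π^{-1}(V) = {F, G, H} ∈ τ ✓.
  V = {[E], [F=H], [G]}: π^{-1}(V) = {E, F, G, H} ∉ τ ✗.
  V = {[I]}: π^{-1}(V) = {I} ∉ τ ✗.
  V = {[E], [I]}: π^{-1}(V) = {E, I} ∉ τ ✗.
  V = {[F=H], [I]}: π^{-1}(V) = {F, H, I} ∉ τ ✗.
  V = {[E], [F=H], [I]}: π^{-1}(V) = {E, F, H, I} ∉ τ ✗.
  V = {[G], [I]}: π^{-1}(V) = {G, I} ∉ τ ✗.
  V = {[E], [G], [I]}: π^{-1}(V) = {E, G, I} ∉ τ ✗.
  V = {[F=H], [G], [I]}: π^{-1}(V) = {F, G, H, I} ∈ τ ✓.
  V = {[E], [F=H], [G], [I]}: π^{-1}(V) = {E, F, G, H, I} ∈ τ ✓.
Open sets in the quotient: τ_Q = {{}, {[F=H], [G]}, {[F=H], [G], [I]}, {[E], [F=H], [G], [I]}} (4 elements).


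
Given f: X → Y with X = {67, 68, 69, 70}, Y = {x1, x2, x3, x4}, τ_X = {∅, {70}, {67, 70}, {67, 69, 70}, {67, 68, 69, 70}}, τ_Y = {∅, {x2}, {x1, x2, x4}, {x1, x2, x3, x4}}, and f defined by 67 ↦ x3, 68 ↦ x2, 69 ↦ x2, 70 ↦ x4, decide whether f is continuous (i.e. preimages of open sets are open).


f is NOT continuous.

Compute f^{-1}(U) for each U ∈ τ_Y:
  U = ∅: f^{-1}(U) = ∅ ∈ τ_X ✓.
  U = {x2}: f^{-1}(U) = {68, 69} ∉ τ_X ✗.
  U = {x1, x2, x4}: f^{-1}(U) = {68, 69, 70} ∉ τ_X ✗.
  U = {x1, x2, x3, x4}: f^{-1}(U) = {67, 68, 69, 70} ∈ τ_X ✓.
Found U = {x2} with f^{-1}(U) = {68, 69} not in τ_X. Therefore f is NOT continuous.


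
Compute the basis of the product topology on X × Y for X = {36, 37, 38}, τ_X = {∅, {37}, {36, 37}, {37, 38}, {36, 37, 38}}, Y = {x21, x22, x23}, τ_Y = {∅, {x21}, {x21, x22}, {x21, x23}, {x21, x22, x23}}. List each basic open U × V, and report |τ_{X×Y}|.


Basis B = {∅ × ∅, {37} × {x21}, {36, 37} × {x21}, {37} × {x21, x22}, {37} × {x21, x23}, {37, 38} × {x21}, {36, 37, 38} × {x21}, {37} × {x21, x22, x23}, {36, 37} × {x21, x22}, {36, 37} × {x21, x23}, {37, 38} × {x21, x22}, {37, 38} × {x21, x23}, {36, 37} × {x21, x22, x23}, {36, 37, 38} × {x21, x22}, {36, 37, 38} × {x21, x23}, {37, 38} × {x21, x22, x23}, {36, 37, 38} × {x21, x22, x23}}; |τ_{X×Y}| = 48.

Enumerate products U × V with U ∈ τ_X, V ∈ τ_Y (deduplicated):
  ∅ × ∅ = {} (∅)
  {37} × {x21} = {(37,x21)}
  {36, 37} × {x21} = {(36,x21), (37,x21)}
  {37} × {x21, x22} = {(37,x21), (37,x22)}
  {37} × {x21, x23} = {(37,x21), (37,x23)}
  {37, 38} × {x21} = {(37,x21), (38,x21)}
  {36, 37, 38} × {x21} = {(36,x21), (37,x21), (38,x21)}
  {37} × {x21, x22, x23} = {(37,x21), (37,x22), (37,x23)}
  {36, 37} × {x21, x22} = {(36,x21), (36,x22), (37,x21), (37,x22)}
  {36, 37} × {x21, x23} = {(36,x21), (36,x23), (37,x21), (37,x23)}
  {37, 38} × {x21, x22} = {(37,x21), (37,x22), (38,x21), (38,x22)}
  {37, 38} × {x21, x23} = {(37,x21), (37,x23), (38,x21), (38,x23)}
  {36, 37} × {x21, x22, x23} = {(36,x21), (36,x22), (36,x23), (37,x21), (37,x22), (37,x23)}
  {36, 37, 38} × {x21, x22} = {(36,x21), (36,x22), (37,x21), (37,x22), (38,x21), (38,x22)}
  {36, 37, 38} × {x21, x23} = {(36,x21), (36,x23), (37,x21), (37,x23), (38,x21), (38,x23)}
  {37, 38} × {x21, x22, x23} = {(37,x21), (37,x22), (37,x23), (38,x21), (38,x22), (38,x23)}
  {36, 37, 38} × {x21, x22, x23} = {(36,x21), (36,x22), (36,x23), (37,x21), (37,x22), (37,x23), (38,x21), (38,x22), (38,x23)}
These 17 distinct sets form the basis B.
Close under arbitrary unions to get τ_{X×Y}; counting gives |τ_{X×Y}| = 48.
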